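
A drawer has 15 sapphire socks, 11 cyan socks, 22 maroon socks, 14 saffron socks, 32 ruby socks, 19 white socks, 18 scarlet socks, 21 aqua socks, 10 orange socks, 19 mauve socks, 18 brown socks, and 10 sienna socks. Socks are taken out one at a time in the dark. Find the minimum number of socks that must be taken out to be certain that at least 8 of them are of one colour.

By the pigeonhole principle, put each drawn sock into a box by colour. The largest draw with every box below 8 takes min(count, 7) from each colour.
Σ min(cᵢ, 7) = 7 + 7 + 7 + 7 + 7 + 7 + 7 + 7 + 7 + 7 + 7 + 7 = 84.
Draw number 84 + 1 = 85 must push one box to 8.

85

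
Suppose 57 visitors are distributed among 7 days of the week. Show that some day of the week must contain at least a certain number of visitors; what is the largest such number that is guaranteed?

9

By pigeonhole, the 7 days of the week are the holes and the 57 visitors are the pigeons.
If every day of the week held at most 8 visitors, the total would be at most 7 × 8 = 56, which is less than 57.
So some day of the week holds at least ⌈57/7⌉ = 9 visitors.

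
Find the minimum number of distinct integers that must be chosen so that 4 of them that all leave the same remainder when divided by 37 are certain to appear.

By pigeonhole, the 37 residue classes mod 37 are the pigeonholes.
With 111 integers one could put 3 in each residue class and have no class reach 4.
The 112th integer pushes some class to 4, so 37·3 + 1 = 112.

112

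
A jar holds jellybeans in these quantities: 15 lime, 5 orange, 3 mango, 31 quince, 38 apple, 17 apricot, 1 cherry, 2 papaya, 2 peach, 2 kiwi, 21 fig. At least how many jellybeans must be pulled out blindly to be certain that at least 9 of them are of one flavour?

56

Put each drawn jellybean into a box by flavour. The largest draw with every box below 9 takes min(count, 8) from each flavour; flavours with fewer than 8 contribute all they have.
Σ min(cᵢ, 8) = 8 + 5 + 3 + 8 + 8 + 8 + 1 + 2 + 2 + 2 + 8 = 55.
Draw number 55 + 1 = 56 must push one box to 9.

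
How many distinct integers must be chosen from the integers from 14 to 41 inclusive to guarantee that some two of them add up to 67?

21

A set avoiding the sum 67 can contain at most one of each pair {x, 67−x}, plus the 12 elements whose complement lies outside the range.
The integers 14, …, 33 (20 of them) are such a set: any two sum to at least 14+15 = 29 and at most 32+33 = 65 < 67.
Any 21st integer completes one of the 8 pairs, so 21 choices force a sum of 67.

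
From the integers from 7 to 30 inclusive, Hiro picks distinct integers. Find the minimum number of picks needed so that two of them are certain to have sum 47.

A set avoiding the sum 47 can contain at most one of each pair {x, 47−x}, plus the 10 elements whose complement lies outside the range.
The integers 7, …, 23 (17 of them) are such a set: any two sum to at least 7+8 = 15 and at most 22+23 = 45 < 47.
Any 18th integer completes one of the 7 pairs, so 18 choices force a sum of 47.

18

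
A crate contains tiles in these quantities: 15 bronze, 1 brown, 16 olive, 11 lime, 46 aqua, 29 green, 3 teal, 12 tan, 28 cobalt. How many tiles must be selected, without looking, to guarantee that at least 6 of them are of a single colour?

An adversary could hand out at most 5 tiles per colour (brown, teal run out sooner): 5 + 1 + 5 + 5 + 5 + 5 + 3 + 5 + 5 = 39 tiles and still no colour has 6.
One more tile lands in a colour already at 5, so 40 draws are enough and 39 are not.

40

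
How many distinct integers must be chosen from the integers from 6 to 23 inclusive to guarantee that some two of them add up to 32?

12

Group the elements by complementary pair {x, 32−x}: {9,23}, {10,22}, {11,21}, …, giving 7 two-element pairs; the single value 16 (it cannot pair with itself since the integers are distinct); and 3 integers whose partner 32−x falls outside [6,23].
Treating each of those 11 groups as a pigeonhole, one can pick one integer per group — 11 integers — with no two summing to 32.
The 12th integer lands in an occupied pair, forcing a sum of 32.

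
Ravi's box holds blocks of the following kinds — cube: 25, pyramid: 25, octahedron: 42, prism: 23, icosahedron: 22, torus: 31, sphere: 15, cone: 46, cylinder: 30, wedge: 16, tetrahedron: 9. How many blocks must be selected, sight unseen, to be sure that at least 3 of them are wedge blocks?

271

In the worst case for collecting wedge blocks, every non-wedge block comes out first.
There are 25 + 25 + 42 + 23 + 22 + 31 + 15 + 46 + 30 + 9 = 268 non-wedge blocks altogether.
After those, each further block must be wedge, so 268 + 3 = 271 draws guarantee 3 wedge blocks.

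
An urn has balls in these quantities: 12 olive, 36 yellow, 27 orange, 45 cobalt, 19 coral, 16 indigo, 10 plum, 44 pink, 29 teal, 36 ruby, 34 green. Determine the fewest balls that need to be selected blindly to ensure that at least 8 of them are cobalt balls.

In the worst case for collecting cobalt balls, every non-cobalt ball comes out first.
There are 12 + 36 + 27 + 19 + 16 + 10 + 44 + 29 + 36 + 34 = 263 non-cobalt balls altogether.
After those, each further ball must be cobalt, so 263 + 8 = 271 draws guarantee 8 cobalt balls.

271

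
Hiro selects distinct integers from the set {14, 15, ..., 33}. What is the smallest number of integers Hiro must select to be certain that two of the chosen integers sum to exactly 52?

14

Group the elements by complementary pair {x, 52−x}: {19,33}, {20,32}, {21,31}, …, giving 7 two-element pairs, the single value 26 (it cannot pair with itself since the integers are distinct), and 5 integers whose partner 52−x falls outside [14,33].
By pigeonhole, treating each of those 13 groups as a pigeonhole, one can pick one integer per group — 13 integers — with no two summing to 52.
The 14th integer lands in an occupied pair, forcing a sum of 52.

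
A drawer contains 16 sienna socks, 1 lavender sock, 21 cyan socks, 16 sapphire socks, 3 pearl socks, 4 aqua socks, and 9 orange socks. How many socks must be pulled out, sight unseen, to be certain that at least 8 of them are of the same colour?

An adversary could hand out at most 7 socks per colour (lavender, pearl, aqua run out sooner): 7 + 1 + 7 + 7 + 3 + 4 + 7 = 36 socks and still no colour has 8.
Pigeonhole: one more sock lands in a colour already at 7, so 37 draws are enough and 36 are not.

37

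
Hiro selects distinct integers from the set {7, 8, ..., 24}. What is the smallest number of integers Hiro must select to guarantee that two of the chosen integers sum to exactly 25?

13

A set avoiding the sum 25 can contain at most one of each pair {x, 25−x}, plus the 6 elements whose complement lies outside the range.
The integers 13, …, 24 (12 of them) are such a set: any two sum to at least 13+14 = 27 > 25.
Any 13th integer completes one of the 6 pairs, so 13 choices force a sum of 25.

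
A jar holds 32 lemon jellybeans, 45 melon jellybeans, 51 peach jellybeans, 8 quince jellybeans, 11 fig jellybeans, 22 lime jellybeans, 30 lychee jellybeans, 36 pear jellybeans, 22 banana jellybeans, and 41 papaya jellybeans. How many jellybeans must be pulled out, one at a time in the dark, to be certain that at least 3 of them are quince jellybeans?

293

In the worst case for collecting quince jellybeans, every non-quince jellybean comes out first.
There are 32 + 45 + 51 + 11 + 22 + 30 + 36 + 22 + 41 = 290 non-quince jellybeans altogether.
After those, each further jellybean must be quince, so 290 + 3 = 293 draws guarantee 3 quince jellybeans.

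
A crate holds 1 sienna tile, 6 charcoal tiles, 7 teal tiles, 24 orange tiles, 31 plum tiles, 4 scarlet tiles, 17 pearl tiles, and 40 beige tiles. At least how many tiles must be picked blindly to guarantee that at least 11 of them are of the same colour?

59

Put each drawn tile into a box by colour. The largest draw with every box below 11 takes min(count, 10) from each colour; colours with fewer than 10 contribute all they have.
Σ min(cᵢ, 10) = 1 + 6 + 7 + 10 + 10 + 4 + 10 + 10 = 58.
Draw number 58 + 1 = 59 must push one box to 11.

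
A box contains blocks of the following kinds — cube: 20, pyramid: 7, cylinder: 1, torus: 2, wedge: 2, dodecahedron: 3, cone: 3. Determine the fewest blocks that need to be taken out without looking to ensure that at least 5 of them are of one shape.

The 7 shapes are the holes; the blocks drawn are the pigeons.
To avoid 5 of any one shape, the worst case takes at most 4 of each shape, or every block of a shape that has fewer than 4.
That gives 4 + 4 + 1 + 2 + 2 + 3 + 3 = 19 blocks with no shape reaching 5.
The next block forces some shape to 5, so 19 + 1 = 20.

20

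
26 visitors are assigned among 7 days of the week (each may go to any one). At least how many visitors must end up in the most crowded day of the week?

Pigeonhole: the 7 days of the week are the holes and the 26 visitors are the pigeons.
If every day of the week held at most 3 visitors, the total would be at most 7 × 3 = 21, which is less than 26.
So some day of the week holds at least ⌈26/7⌉ = 4 visitors.

4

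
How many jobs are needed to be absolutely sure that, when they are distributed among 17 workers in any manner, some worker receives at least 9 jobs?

137

With 136 jobs one could put exactly 8 in each of the 17 workers, and no worker would reach 9.
Pigeonhole: one more job must land in a worker that already has 8, giving it 9.
So 17 × 8 + 1 = 137 jobs are required.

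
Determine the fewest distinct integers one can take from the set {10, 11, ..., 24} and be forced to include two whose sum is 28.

12

Two chosen integers sum to 28 exactly when both halves of some pair {x, 28−x} with 10 ≤ x ≤ 28−x ≤ 18 are chosen — 4 such pairs.
The remaining 7 elements (those with no distinct partner in range) can never complete a 28-sum, so the worst case takes all of them and one from each pair: 7 + 4 = 11.
By the pigeonhole principle, the 12th integer has to be the second member of some pair, so 11 + 1 = 12.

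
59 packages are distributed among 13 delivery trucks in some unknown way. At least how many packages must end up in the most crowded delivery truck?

By the pigeonhole principle, the 13 delivery trucks are the holes and the 59 packages are the pigeons.
If every delivery truck held at most 4 packages, the total would be at most 13 × 4 = 52, which is less than 59.
So some delivery truck holds at least ⌈59/13⌉ = 5 packages.

5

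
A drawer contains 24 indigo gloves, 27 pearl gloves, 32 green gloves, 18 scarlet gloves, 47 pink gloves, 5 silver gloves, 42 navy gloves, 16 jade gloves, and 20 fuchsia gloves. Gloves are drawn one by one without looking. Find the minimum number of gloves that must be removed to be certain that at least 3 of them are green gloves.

In the worst case for collecting green gloves, every non-green glove comes out first.
There are 24 + 27 + 18 + 47 + 5 + 42 + 16 + 20 = 199 non-green gloves altogether.
After those, each further glove must be green, so 199 + 3 = 202 draws guarantee 3 green gloves.

202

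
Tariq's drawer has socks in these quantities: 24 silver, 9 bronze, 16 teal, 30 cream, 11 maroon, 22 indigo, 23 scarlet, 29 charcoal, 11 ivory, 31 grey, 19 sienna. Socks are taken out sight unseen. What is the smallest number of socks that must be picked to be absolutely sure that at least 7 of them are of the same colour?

The 11 colours are the holes; the socks drawn are the pigeons.
To avoid 7 of any one colour, the worst case takes at most 6 of each colour.
That gives 6 + 6 + 6 + 6 + 6 + 6 + 6 + 6 + 6 + 6 + 6 = 66 socks with no colour reaching 7.
The next sock forces some colour to 7, so 66 + 1 = 67.

67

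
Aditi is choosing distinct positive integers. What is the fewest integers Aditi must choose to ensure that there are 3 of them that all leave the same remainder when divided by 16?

33

The 16 residue classes mod 16 are the pigeonholes.
With 32 integers one could put 2 in each residue class and have no class reach 3.
The 33rd integer pushes some class to 3, so 16·2 + 1 = 33.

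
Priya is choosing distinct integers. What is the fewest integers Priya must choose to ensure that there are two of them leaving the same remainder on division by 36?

Pigeonhole: the 36 residue classes mod 36 are the pigeonholes.
With 36 integers one could put 1 in each residue class and have no class reach 2.
The 37th integer pushes some class to 2, so 36·1 + 1 = 37.

37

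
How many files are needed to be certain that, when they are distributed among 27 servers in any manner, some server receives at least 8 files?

With 189 files one could put exactly 7 in each of the 27 servers, and no server would reach 8.
Pigeonhole: one more file must land in a server that already has 7, giving it 8.
So 27 × 7 + 1 = 190 files are required.

190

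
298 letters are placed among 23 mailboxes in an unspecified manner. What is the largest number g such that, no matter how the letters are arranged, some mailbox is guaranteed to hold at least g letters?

13

Pigeonhole: the 23 mailboxes are the holes and the 298 letters are the pigeons.
If every mailbox held at most 12 letters, the total would be at most 23 × 12 = 276, which is less than 298.
So some mailbox holds at least ⌈298/23⌉ = 13 letters.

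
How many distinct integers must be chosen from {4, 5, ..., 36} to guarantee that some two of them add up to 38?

Group the elements by complementary pair {x, 38−x}: {4,34}, {5,33}, {6,32}, …, giving 15 two-element pairs, the single value 19 (it cannot pair with itself since the integers are distinct), and 2 integers whose partner 38−x falls outside [4,36].
By pigeonhole, treating each of those 18 groups as a pigeonhole, one can pick one integer per group — 18 integers — with no two summing to 38.
The 19th integer lands in an occupied pair, forcing a sum of 38.

19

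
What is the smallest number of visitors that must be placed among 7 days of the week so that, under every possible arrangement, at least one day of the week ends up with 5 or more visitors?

With 28 visitors one could put exactly 4 in each of the 7 days of the week, and no day of the week would reach 5.
By pigeonhole, one more visitor must land in a day of the week that already has 4, giving it 5.
So 7 × 4 + 1 = 29 visitors are required.

29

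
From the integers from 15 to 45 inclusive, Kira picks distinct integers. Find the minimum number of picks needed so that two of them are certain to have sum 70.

22

Two chosen integers sum to 70 exactly when both halves of some pair {x, 70−x} with 25 ≤ x ≤ 70−x ≤ 45 are chosen — 10 such pairs.
The remaining 11 elements (those with no distinct partner in range) can never complete a 70-sum, so the worst case takes all of them and one from each pair: 11 + 10 = 21.
By pigeonhole, the 22nd integer has to be the second member of some pair, so 21 + 1 = 22.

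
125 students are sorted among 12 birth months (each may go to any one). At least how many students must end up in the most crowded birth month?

11

Pigeonhole: the 12 birth months are the holes and the 125 students are the pigeons.
If every birth month held at most 10 students, the total would be at most 12 × 10 = 120, which is less than 125.
So some birth month holds at least ⌈125/12⌉ = 11 students.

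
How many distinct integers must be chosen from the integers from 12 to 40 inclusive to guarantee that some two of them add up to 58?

Two chosen integers sum to 58 exactly when both halves of some pair {x, 58−x} with 18 ≤ x ≤ 58−x ≤ 40 are chosen — 11 such pairs.
The remaining 7 elements (those with no distinct partner in range) can never complete a 58-sum, so the worst case takes all of them and one from each pair: 7 + 11 = 18.
The 19th integer has to be the second member of some pair, so 18 + 1 = 19.

19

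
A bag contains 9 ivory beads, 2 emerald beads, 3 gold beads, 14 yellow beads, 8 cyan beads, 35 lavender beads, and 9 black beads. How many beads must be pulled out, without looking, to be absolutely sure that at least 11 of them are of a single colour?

An adversary could hand out at most 10 beads per colour (5 colours run out sooner): 9 + 2 + 3 + 10 + 8 + 10 + 9 = 51 beads and still no colour has 11.
One more bead lands in a colour already at 10, so 52 draws are enough and 51 are not.

52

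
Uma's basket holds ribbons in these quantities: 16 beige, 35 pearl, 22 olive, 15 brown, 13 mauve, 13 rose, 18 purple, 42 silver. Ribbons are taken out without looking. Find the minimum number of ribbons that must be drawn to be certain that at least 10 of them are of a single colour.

73

Put each drawn ribbon into a box by colour. The largest draw with every box below 10 takes min(count, 9) from each colour.
Σ min(cᵢ, 9) = 9 + 9 + 9 + 9 + 9 + 9 + 9 + 9 = 72.
Draw number 72 + 1 = 73 must push one box to 10.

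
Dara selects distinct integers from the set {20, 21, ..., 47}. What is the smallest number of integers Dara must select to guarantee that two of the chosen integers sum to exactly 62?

Group the elements by complementary pair {x, 62−x}: {20,42}, {21,41}, {22,40}, …, giving 11 two-element pairs; the single value 31 (it cannot pair with itself since the integers are distinct); and 5 integers whose partner 62−x falls outside [20,47].
Treating each of those 17 groups as a pigeonhole, one can pick one integer per group — 17 integers — with no two summing to 62.
The 18th integer lands in an occupied pair, forcing a sum of 62.

18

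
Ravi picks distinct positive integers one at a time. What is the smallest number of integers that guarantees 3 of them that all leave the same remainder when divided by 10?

By pigeonhole, the 10 residue classes mod 10 are the pigeonholes.
With 20 integers one could put 2 in each residue class and have no class reach 3.
The 21st integer pushes some class to 3, so 10·2 + 1 = 21.

21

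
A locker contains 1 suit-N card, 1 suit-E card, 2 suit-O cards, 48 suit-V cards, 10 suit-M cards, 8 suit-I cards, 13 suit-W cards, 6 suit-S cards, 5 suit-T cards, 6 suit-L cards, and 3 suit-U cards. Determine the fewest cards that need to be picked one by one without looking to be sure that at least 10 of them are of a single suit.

Put each drawn card into a box by suit. The largest draw with every box below 10 takes min(count, 9) from each suit; suits with fewer than 9 contribute all they have.
Σ min(cᵢ, 9) = 1 + 1 + 2 + 9 + 9 + 8 + 9 + 6 + 5 + 6 + 3 = 59.
Draw number 59 + 1 = 60 must push one box to 10.

60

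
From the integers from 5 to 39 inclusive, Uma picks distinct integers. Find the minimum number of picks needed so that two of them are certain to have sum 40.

A set avoiding the sum 40 can contain at most one of each pair {x, 40−x}, plus the 5 elements whose complement lies outside the range or equal to its own complement.
The integers 20, …, 39 (20 of them) are such a set: any two sum to at least 20+21 = 41 > 40.
Any 21st integer completes one of the 15 pairs, so 21 choices force a sum of 40.

21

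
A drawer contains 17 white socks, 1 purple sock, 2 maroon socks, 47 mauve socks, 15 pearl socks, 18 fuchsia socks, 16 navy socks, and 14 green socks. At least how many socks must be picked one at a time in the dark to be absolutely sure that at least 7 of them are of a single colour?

By the pigeonhole principle, put each drawn sock into a box by colour. The largest draw with every box below 7 takes min(count, 6) from each colour; colours with fewer than 6 contribute all they have.
Σ min(cᵢ, 6) = 6 + 1 + 2 + 6 + 6 + 6 + 6 + 6 = 39.
Draw number 39 + 1 = 40 must push one box to 7.

40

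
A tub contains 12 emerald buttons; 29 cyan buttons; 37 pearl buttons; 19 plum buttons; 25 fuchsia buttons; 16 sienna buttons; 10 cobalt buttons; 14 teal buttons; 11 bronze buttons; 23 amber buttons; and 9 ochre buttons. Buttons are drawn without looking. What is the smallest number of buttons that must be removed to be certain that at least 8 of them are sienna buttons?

In the worst case for collecting sienna buttons, every non-sienna button comes out first.
There are 12 + 29 + 37 + 19 + 25 + 10 + 14 + 11 + 23 + 9 = 189 non-sienna buttons altogether.
After those, each further button must be sienna, so 189 + 8 = 197 draws guarantee 8 sienna buttons.

197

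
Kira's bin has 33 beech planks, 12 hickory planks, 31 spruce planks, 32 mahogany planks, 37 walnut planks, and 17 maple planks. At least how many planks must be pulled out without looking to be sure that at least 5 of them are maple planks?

In the worst case for collecting maple planks, every non-maple plank comes out first.
There are 33 + 12 + 31 + 32 + 37 = 145 non-maple planks altogether.
After those, each further plank must be maple, so 145 + 5 = 150 draws guarantee 5 maple planks.

150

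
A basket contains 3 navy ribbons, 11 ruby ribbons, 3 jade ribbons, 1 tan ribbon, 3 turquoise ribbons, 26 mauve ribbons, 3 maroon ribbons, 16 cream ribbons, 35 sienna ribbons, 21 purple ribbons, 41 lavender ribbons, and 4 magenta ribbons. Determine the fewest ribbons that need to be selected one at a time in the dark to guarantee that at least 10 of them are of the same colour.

72

An adversary could hand out at most 9 ribbons per colour (6 colours run out sooner): 3 + 9 + 3 + 1 + 3 + 9 + 3 + 9 + 9 + 9 + 9 + 4 = 71 ribbons and still no colour has 10.
One more ribbon lands in a colour already at 9, so 72 draws are enough and 71 are not.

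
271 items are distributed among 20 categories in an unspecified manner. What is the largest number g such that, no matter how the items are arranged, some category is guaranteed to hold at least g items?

14

By pigeonhole, the 20 categories are the holes and the 271 items are the pigeons.
If every category held at most 13 items, the total would be at most 20 × 13 = 260, which is less than 271.
So some category holds at least ⌈271/20⌉ = 14 items.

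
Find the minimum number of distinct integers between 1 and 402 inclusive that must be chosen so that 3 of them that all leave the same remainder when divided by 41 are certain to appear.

By the pigeonhole principle, the 41 residue classes mod 41 are the pigeonholes.
With 82 integers one could put 2 in each residue class and have no class reach 3.
The 83rd integer pushes some class to 3, so 41·2 + 1 = 83.

83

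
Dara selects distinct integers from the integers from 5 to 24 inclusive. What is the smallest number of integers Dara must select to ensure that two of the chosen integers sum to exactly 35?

14

Two chosen integers sum to 35 exactly when both halves of some pair {x, 35−x} with 11 ≤ x ≤ 35−x ≤ 24 are chosen — 7 such pairs.
The remaining 6 elements (those with no distinct partner in range) can never complete a 35-sum, so the worst case takes all of them and one from each pair: 6 + 7 = 13.
By pigeonhole, the 14th integer has to be the second member of some pair, so 13 + 1 = 14.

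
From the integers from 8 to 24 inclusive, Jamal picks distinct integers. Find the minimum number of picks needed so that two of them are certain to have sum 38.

13

Two chosen integers sum to 38 exactly when both halves of some pair {x, 38−x} with 14 ≤ x ≤ 38−x ≤ 24 are chosen — 5 such pairs.
The remaining 7 elements (those with no distinct partner in range) can never complete a 38-sum, so the worst case takes all of them and one from each pair: 7 + 5 = 12.
The 13th integer has to be the second member of some pair, so 12 + 1 = 13.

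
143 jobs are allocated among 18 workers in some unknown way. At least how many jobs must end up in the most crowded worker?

The 18 workers are the holes and the 143 jobs are the pigeons.
If every worker held at most 7 jobs, the total would be at most 18 × 7 = 126, which is less than 143.
So some worker holds at least ⌈143/18⌉ = 8 jobs.

8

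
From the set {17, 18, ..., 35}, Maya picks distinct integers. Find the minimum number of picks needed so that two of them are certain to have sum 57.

A set avoiding the sum 57 can contain at most one of each pair {x, 57−x}, plus the 5 elements whose complement lies outside the range.
The integers 17, …, 28 (12 of them) are such a set: any two sum to at least 17+18 = 35 and at most 27+28 = 55 < 57.
Any 13th integer completes one of the 7 pairs, so 13 choices force a sum of 57.

13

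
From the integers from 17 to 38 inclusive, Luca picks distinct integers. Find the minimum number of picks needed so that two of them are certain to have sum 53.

13

Group the elements by complementary pair {x, 53−x}: {17,36}, {18,35}, {19,34}, …, giving 10 two-element pairs and 2 integers whose partner 53−x falls outside [17,38].
By pigeonhole, treating each of those 12 groups as a pigeonhole, one can pick one integer per group — 12 integers — with no two summing to 53.
The 13th integer lands in an occupied pair, forcing a sum of 53.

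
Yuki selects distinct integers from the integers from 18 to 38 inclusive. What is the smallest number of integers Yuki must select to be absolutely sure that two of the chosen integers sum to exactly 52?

14

A set avoiding the sum 52 can contain at most one of each pair {x, 52−x}, plus the 5 elements whose complement lies outside the range or equal to its own complement.
The integers 26, …, 38 (13 of them) are such a set: any two sum to at least 26+27 = 53 > 52.
Pigeonhole: any 14th integer completes one of the 8 pairs, so 14 choices force a sum of 52.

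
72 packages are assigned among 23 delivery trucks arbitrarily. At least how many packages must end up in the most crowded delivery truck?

4

Pigeonhole: the 23 delivery trucks are the holes and the 72 packages are the pigeons.
If every delivery truck held at most 3 packages, the total would be at most 23 × 3 = 69, which is less than 72.
So some delivery truck holds at least ⌈72/23⌉ = 4 packages.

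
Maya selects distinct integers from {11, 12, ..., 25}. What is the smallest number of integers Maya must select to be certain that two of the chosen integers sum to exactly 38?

10

Group the elements by complementary pair {x, 38−x}: {13,25}, {14,24}, {15,23}, …, giving 6 two-element pairs, the single value 19 (it cannot pair with itself since the integers are distinct), and 2 integers whose partner 38−x falls outside [11,25].
By the pigeonhole principle, treating each of those 9 groups as a pigeonhole, one can pick one integer per group — 9 integers — with no two summing to 38.
The 10th integer lands in an occupied pair, forcing a sum of 38.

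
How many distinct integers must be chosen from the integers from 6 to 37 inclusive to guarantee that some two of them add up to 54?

Two chosen integers sum to 54 exactly when both halves of some pair {x, 54−x} with 17 ≤ x ≤ 54−x ≤ 37 are chosen — 10 such pairs.
The remaining 12 elements (those with no distinct partner in range) can never complete a 54-sum, so the worst case takes all of them and one from each pair: 12 + 10 = 22.
The 23rd integer has to be the second member of some pair, so 22 + 1 = 23.

23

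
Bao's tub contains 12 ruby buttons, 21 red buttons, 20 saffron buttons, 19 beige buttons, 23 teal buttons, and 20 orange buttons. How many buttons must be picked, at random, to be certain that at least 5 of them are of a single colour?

25

Pigeonhole: the 6 colours are the holes; the buttons drawn are the pigeons.
To avoid 5 of any one colour, the worst case takes at most 4 of each colour.
That gives 4 + 4 + 4 + 4 + 4 + 4 = 24 buttons with no colour reaching 5.
The next button forces some colour to 5, so 24 + 1 = 25.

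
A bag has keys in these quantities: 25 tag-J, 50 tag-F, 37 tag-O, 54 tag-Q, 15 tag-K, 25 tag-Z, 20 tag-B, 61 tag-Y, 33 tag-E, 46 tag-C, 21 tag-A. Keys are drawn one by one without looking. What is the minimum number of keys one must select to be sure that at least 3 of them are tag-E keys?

In the worst case for collecting tag-E keys, every non-tag-E key comes out first.
There are 25 + 50 + 37 + 54 + 15 + 25 + 20 + 61 + 46 + 21 = 354 non-tag-E keys altogether.
After those, each further key must be tag-E, so 354 + 3 = 357 draws guarantee 3 tag-E keys.

357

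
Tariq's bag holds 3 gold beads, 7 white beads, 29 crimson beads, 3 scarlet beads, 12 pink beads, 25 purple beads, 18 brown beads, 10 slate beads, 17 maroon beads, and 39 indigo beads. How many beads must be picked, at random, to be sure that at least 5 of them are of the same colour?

An adversary could hand out at most 4 beads per colour (gold, scarlet run out sooner): 3 + 4 + 4 + 3 + 4 + 4 + 4 + 4 + 4 + 4 = 38 beads and still no colour has 5.
One more bead lands in a colour already at 4, so 39 draws are enough and 38 are not.

39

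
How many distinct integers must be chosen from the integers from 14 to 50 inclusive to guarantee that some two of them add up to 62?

21

Group the elements by complementary pair {x, 62−x}: {14,48}, {15,47}, {16,46}, …, giving 17 two-element pairs, the single value 31 (it cannot pair with itself since the integers are distinct), and 2 integers whose partner 62−x falls outside [14,50].
By pigeonhole, treating each of those 20 groups as a pigeonhole, one can pick one integer per group — 20 integers — with no two summing to 62.
The 21st integer lands in an occupied pair, forcing a sum of 62.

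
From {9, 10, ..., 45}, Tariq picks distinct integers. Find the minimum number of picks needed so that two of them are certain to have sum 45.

24

Group the elements by complementary pair {x, 45−x}: {9,36}, {10,35}, {11,34}, …, giving 14 two-element pairs and 9 integers whose partner 45−x falls outside [9,45].
Treating each of those 23 groups as a pigeonhole, one can pick one integer per group — 23 integers — with no two summing to 45.
The 24th integer lands in an occupied pair, forcing a sum of 45.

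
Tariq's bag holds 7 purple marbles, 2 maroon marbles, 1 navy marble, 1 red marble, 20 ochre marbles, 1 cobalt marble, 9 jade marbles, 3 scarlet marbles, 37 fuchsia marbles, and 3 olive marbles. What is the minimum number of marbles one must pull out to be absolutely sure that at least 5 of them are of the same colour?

28

By the pigeonhole principle, put each drawn marble into a box by colour. The largest draw with every box below 5 takes min(count, 4) from each colour; colours with fewer than 4 contribute all they have.
Σ min(cᵢ, 4) = 4 + 2 + 1 + 1 + 4 + 1 + 4 + 3 + 4 + 3 = 27.
Draw number 27 + 1 = 28 must push one box to 5.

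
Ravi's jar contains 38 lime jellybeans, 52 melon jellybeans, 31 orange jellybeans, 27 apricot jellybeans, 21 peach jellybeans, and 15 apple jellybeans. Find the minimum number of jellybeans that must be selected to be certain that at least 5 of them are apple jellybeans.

174

In the worst case for collecting apple jellybeans, every non-apple jellybean comes out first.
There are 38 + 52 + 31 + 27 + 21 = 169 non-apple jellybeans altogether.
After those, each further jellybean must be apple, so 169 + 5 = 174 draws guarantee 5 apple jellybeans.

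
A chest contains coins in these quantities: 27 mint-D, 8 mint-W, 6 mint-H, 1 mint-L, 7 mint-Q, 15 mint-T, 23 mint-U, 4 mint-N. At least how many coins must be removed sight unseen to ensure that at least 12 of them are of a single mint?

Put each drawn coin into a box by mint. The largest draw with every box below 12 takes min(count, 11) from each mint; mints with fewer than 11 contribute all they have.
Σ min(cᵢ, 11) = 11 + 8 + 6 + 1 + 7 + 11 + 11 + 4 = 59.
Draw number 59 + 1 = 60 must push one box to 12.

60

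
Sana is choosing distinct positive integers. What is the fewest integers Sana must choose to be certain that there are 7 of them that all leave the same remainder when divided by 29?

By the pigeonhole principle, the 29 residue classes mod 29 are the pigeonholes.
With 174 integers one could put 6 in each residue class and have no class reach 7.
The 175th integer pushes some class to 7, so 29·6 + 1 = 175.

175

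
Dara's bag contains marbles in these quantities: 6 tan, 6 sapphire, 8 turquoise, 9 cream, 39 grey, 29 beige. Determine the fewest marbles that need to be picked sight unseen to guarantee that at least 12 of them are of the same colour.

52

By the pigeonhole principle, put each drawn marble into a box by colour. The largest draw with every box below 12 takes min(count, 11) from each colour; colours with fewer than 11 contribute all they have.
Σ min(cᵢ, 11) = 6 + 6 + 8 + 9 + 11 + 11 = 51.
Draw number 51 + 1 = 52 must push one box to 12.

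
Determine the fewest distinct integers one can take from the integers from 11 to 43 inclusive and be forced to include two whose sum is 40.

A set avoiding the sum 40 can contain at most one of each pair {x, 40−x}, plus the 15 elements whose complement lies outside the range or equal to its own complement.
The integers 20, …, 43 (24 of them) are such a set: any two sum to at least 20+21 = 41 > 40.
By pigeonhole, any 25th integer completes one of the 9 pairs, so 25 choices force a sum of 40.

25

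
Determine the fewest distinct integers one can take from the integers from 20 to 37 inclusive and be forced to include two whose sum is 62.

A set avoiding the sum 62 can contain at most one of each pair {x, 62−x}, plus the 6 elements whose complement lies outside the range or equal to its own complement.
The integers 20, …, 31 (12 of them) are such a set: any two sum to at least 20+21 = 41 and at most 30+31 = 61 < 62.
By the pigeonhole principle, any 13th integer completes one of the 6 pairs, so 13 choices force a sum of 62.

13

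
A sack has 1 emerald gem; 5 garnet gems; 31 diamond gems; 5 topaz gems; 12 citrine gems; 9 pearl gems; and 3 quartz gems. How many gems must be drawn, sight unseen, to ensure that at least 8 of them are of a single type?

Put each drawn gem into a box by type. The largest draw with every box below 8 takes min(count, 7) from each type; types with fewer than 7 contribute all they have.
Σ min(cᵢ, 7) = 1 + 5 + 7 + 5 + 7 + 7 + 3 = 35.
Draw number 35 + 1 = 36 must push one box to 8.

36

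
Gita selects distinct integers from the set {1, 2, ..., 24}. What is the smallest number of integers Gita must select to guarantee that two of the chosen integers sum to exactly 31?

16

Group the elements by complementary pair {x, 31−x}: {7,24}, {8,23}, {9,22}, …, giving 9 two-element pairs and 6 integers whose partner 31−x falls outside [1,24].
By pigeonhole, treating each of those 15 groups as a pigeonhole, one can pick one integer per group — 15 integers — with no two summing to 31.
The 16th integer lands in an occupied pair, forcing a sum of 31.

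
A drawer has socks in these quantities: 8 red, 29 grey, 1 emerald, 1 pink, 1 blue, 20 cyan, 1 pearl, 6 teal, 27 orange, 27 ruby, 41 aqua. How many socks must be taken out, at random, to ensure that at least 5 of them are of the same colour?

33

Pigeonhole: put each drawn sock into a box by colour. The largest draw with every box below 5 takes min(count, 4) from each colour; colours with fewer than 4 contribute all they have.
Σ min(cᵢ, 4) = 4 + 4 + 1 + 1 + 1 + 4 + 1 + 4 + 4 + 4 + 4 = 32.
Draw number 32 + 1 = 33 must push one box to 5.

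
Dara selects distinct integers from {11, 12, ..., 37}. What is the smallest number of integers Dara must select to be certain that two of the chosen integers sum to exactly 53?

17

Group the elements by complementary pair {x, 53−x}: {16,37}, {17,36}, {18,35}, …, giving 11 two-element pairs and 5 integers whose partner 53−x falls outside [11,37].
By the pigeonhole principle, treating each of those 16 groups as a pigeonhole, one can pick one integer per group — 16 integers — with no two summing to 53.
The 17th integer lands in an occupied pair, forcing a sum of 53.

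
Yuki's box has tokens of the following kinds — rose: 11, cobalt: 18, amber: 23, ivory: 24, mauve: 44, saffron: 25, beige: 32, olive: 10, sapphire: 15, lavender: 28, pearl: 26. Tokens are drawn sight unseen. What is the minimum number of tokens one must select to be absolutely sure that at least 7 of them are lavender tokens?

In the worst case for collecting lavender tokens, every non-lavender token comes out first.
There are 11 + 18 + 23 + 24 + 44 + 25 + 32 + 10 + 15 + 26 = 228 non-lavender tokens altogether.
After those, each further token must be lavender, so 228 + 7 = 235 draws guarantee 7 lavender tokens.

235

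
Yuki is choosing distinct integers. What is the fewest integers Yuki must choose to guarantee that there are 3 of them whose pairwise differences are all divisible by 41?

Integers whose pairwise differences are multiples of 41 are exactly those sharing a remainder mod 41. The 41 residue classes mod 41 are the pigeonholes.
With 82 integers one could put 2 in each residue class and have no class reach 3.
The 83rd integer pushes some class to 3, so 41·2 + 1 = 83.

83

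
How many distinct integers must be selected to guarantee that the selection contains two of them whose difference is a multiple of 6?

7

Integers whose pairwise differences are multiples of 6 are exactly those sharing a remainder mod 6. By pigeonhole, the 6 residue classes mod 6 are the pigeonholes.
With 6 integers one could put 1 in each residue class and have no class reach 2.
The 7th integer pushes some class to 2, so 6·1 + 1 = 7.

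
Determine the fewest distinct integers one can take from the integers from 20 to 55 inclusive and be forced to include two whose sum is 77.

A set avoiding the sum 77 can contain at most one of each pair {x, 77−x}, plus the 2 elements whose complement lies outside the range.
The integers 20, …, 38 (19 of them) are such a set: any two sum to at least 20+21 = 41 and at most 37+38 = 75 < 77.
Pigeonhole: any 20th integer completes one of the 17 pairs, so 20 choices force a sum of 77.

20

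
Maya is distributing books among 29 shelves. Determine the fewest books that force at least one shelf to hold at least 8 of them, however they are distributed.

204

With 203 books one could put exactly 7 in each of the 29 shelves, and no shelf would reach 8.
One more book must land in a shelf that already has 7, giving it 8.
So 29 × 7 + 1 = 204 books are required.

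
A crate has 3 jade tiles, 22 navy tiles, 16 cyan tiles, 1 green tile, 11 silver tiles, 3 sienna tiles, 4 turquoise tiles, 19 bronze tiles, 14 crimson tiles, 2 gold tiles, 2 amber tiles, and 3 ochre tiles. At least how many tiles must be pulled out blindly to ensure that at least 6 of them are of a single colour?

By the pigeonhole principle, the 12 colours are the holes; the tiles drawn are the pigeons.
To avoid 6 of any one colour, the worst case takes at most 5 of each colour, or every tile of a colour that has fewer than 5.
That gives 3 + 5 + 5 + 1 + 5 + 3 + 4 + 5 + 5 + 2 + 2 + 3 = 43 tiles with no colour reaching 6.
The next tile forces some colour to 6, so 43 + 1 = 44.

44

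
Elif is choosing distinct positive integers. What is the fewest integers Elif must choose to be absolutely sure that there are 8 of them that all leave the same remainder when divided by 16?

The 16 residue classes mod 16 are the pigeonholes.
With 112 integers one could put 7 in each residue class and have no class reach 8.
The 113th integer pushes some class to 8, so 16·7 + 1 = 113.

113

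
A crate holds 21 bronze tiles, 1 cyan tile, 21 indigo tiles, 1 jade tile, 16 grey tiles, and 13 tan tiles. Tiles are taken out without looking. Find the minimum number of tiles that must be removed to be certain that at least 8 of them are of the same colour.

Put each drawn tile into a box by colour. The largest draw with every box below 8 takes min(count, 7) from each colour; colours with fewer than 7 contribute all they have.
Σ min(cᵢ, 7) = 7 + 1 + 7 + 1 + 7 + 7 = 30.
Draw number 30 + 1 = 31 must push one box to 8.

31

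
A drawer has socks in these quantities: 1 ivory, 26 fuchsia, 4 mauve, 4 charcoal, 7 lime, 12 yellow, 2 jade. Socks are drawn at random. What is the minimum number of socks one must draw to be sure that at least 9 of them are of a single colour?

35

The 7 colours are the holes; the socks drawn are the pigeons.
To avoid 9 of any one colour, the worst case takes at most 8 of each colour, or every sock of a colour that has fewer than 8.
That gives 1 + 8 + 4 + 4 + 7 + 8 + 2 = 34 socks with no colour reaching 9.
The next sock forces some colour to 9, so 34 + 1 = 35.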